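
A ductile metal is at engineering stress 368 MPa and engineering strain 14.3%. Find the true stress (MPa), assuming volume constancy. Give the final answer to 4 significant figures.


sigma_true = sigma_eng * (1 + epsilon_eng)
sigma_true = 368 * (1 + 0.143)
sigma_true = 420.6 MPa


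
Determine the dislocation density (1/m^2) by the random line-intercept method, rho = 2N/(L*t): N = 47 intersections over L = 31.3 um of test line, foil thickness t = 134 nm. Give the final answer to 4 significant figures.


rho = 2N / (L * t)
L = 31.3 um = 3.13e-05 m, t = 134 nm = 1.34e-07 m
rho = 2 * 47 / (3.13e-05 * 1.34e-07)
rho = 2.241e+13 1/m^2


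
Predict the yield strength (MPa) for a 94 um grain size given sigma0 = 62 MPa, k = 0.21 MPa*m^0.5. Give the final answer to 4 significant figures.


sigma_y = sigma0 + k / sqrt(d)
d = 94 um = 9.4e-05 m
sigma_y = 62 + 0.21 / sqrt(9.4e-05)
sigma_y = 83.66 MPa


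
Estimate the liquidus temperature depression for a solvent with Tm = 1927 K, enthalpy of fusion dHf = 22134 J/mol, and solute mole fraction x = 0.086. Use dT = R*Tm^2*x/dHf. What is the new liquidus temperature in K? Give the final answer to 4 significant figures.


dT = R*Tm^2*x / dHf
dT = 8.314 * 1927^2 * 0.086 / 22134
dT = 119.953 K
T_new = 1927 - 119.953 = 1807 K


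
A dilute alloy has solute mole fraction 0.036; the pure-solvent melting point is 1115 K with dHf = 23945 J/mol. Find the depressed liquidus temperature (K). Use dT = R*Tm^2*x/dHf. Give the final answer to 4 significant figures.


dT = R*Tm^2*x / dHf
dT = 8.314 * 1115^2 * 0.036 / 23945
dT = 15.5399 K
T_new = 1115 - 15.5399 = 1099 K


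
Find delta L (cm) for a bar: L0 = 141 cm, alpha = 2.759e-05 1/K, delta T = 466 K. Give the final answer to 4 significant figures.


dL = L0 * alpha * dT
dL = 141 * 2.759e-05 * 466
dL = 1.813 cm


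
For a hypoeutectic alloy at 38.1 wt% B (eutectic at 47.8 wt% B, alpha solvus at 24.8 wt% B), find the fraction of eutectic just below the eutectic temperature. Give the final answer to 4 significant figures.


f_primary = (C_e - C0) / (C_e - C_alpha_max)
f_primary = (47.8 - 38.1) / (47.8 - 24.8)
f_primary = 0.421739
f_eutectic = 1 - 0.421739 = 0.5783


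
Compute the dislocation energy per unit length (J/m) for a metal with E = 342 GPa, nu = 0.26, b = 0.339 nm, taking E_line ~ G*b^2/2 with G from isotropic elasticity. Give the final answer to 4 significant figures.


Step 1: G = E / (2*(1+nu))
G = 342 / (2*(1+0.26)) = 135.714 GPa = 1.35714e+11 Pa
Step 2: E_line = G*b^2/2
b = 0.339 nm = 3.39e-10 m
E_line = 0.5 * 1.35714e+11 * (3.39e-10)^2 = 7.798e-09 J/m


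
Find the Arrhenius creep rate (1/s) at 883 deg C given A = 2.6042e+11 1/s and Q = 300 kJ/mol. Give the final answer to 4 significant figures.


rate = A * exp(-Q / (R*T))
T = 883 + 273.15 = 1156.15 K
rate = 2.6042e+11 * exp(-300e3 / (8.314 * 1156.15))
rate = 7.265e-03 1/s


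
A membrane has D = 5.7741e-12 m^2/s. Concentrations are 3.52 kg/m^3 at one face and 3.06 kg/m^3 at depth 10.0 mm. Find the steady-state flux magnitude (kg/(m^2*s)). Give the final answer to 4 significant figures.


J = -D * (dC/dx) = D * (C1 - C2) / dx
J = 5.7741e-12 * (3.52 - 3.06) / 0.01
J = 2.656e-10 kg/(m^2*s)


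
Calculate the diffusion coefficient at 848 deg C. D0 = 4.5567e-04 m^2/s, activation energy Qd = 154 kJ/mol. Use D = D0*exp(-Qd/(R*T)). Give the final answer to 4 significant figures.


D = D0 * exp(-Qd / (R*T))
T = 1121.15 K
D = 4.5567e-04 * exp(-154e3 / (8.314 * 1121.15))
D = 3.044e-11 m^2/s


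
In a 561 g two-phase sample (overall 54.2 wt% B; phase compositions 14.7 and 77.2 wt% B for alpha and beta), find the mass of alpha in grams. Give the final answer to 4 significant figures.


f_alpha = (C_beta - C0) / (C_beta - C_alpha)
f_alpha = (77.2 - 54.2) / (77.2 - 14.7) = 0.368
m_alpha = f_alpha * m_total = 0.368 * 561 = 206.4 g


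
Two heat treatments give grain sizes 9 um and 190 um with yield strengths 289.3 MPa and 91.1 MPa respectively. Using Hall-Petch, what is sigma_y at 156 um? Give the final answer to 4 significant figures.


sigma_y = sigma0 + k / sqrt(d)
1/sqrt(d1) = 1/sqrt(9e-06) = 333.333;  1/sqrt(d2) = 72.5476
k = (sigma1 - sigma2) / (1/sqrt(d1) - 1/sqrt(d2)) = (289.3 - 91.1) / (333.333 - 72.5476) = 0.760011 MPa*m^0.5
sigma0 = sigma1 - k/sqrt(d1) = 289.3 - 0.760011*333.333 = 35.963 MPa
sigma_y(d3) = 35.963 + 0.760011 / sqrt(1.56e-04) = 96.81 MPa


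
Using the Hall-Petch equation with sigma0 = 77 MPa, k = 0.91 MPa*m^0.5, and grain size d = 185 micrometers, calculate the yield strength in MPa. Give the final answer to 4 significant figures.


sigma_y = sigma0 + k / sqrt(d)
d = 185 um = 1.85e-04 m
sigma_y = 77 + 0.91 / sqrt(1.85e-04)
sigma_y = 143.9 MPa


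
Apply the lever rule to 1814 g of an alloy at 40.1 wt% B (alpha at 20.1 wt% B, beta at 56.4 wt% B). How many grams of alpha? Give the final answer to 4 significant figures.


f_alpha = (C_beta - C0) / (C_beta - C_alpha)
f_alpha = (56.4 - 40.1) / (56.4 - 20.1) = 0.449036
m_alpha = f_alpha * m_total = 0.449036 * 1814 = 814.6 g


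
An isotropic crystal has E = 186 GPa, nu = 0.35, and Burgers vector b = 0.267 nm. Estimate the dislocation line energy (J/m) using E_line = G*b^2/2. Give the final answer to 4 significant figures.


Step 1: G = E / (2*(1+nu))
G = 186 / (2*(1+0.35)) = 68.8889 GPa = 6.88889e+10 Pa
Step 2: E_line = G*b^2/2
b = 0.267 nm = 2.67e-10 m
E_line = 0.5 * 6.88889e+10 * (2.67e-10)^2 = 2.456e-09 J/m


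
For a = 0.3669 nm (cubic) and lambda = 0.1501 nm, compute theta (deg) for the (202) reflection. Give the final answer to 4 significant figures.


d = a / sqrt(h^2+k^2+l^2)
d = 0.3669 / sqrt(8) = 0.129719 nm
lambda = 2*d*sin(theta)  =>  sin(theta) = lambda / (2*d)
sin(theta) = 0.1501 / (2 * 0.129719) = 0.578559
theta = 35.35 deg


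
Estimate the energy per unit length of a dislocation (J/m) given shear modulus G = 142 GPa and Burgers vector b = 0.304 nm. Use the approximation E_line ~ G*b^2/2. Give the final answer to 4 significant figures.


E = G*b^2/2
b = 0.304 nm = 3.04e-10 m
G = 142 GPa = 1.42e+11 Pa
E = 0.5 * 1.42e+11 * (3.04e-10)^2
E = 6.562e-09 J/m


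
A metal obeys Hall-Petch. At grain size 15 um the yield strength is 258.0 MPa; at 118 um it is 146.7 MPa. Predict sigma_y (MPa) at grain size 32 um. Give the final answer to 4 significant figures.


sigma_y = sigma0 + k / sqrt(d)
1/sqrt(d1) = 1/sqrt(1.5e-05) = 258.199;  1/sqrt(d2) = 92.0575
k = (sigma1 - sigma2) / (1/sqrt(d1) - 1/sqrt(d2)) = (258.0 - 146.7) / (258.199 - 92.0575) = 0.669911 MPa*m^0.5
sigma0 = sigma1 - k/sqrt(d1) = 258.0 - 0.669911*258.199 = 85.0297 MPa
sigma_y(d3) = 85.0297 + 0.669911 / sqrt(3.2e-05) = 203.5 MPa


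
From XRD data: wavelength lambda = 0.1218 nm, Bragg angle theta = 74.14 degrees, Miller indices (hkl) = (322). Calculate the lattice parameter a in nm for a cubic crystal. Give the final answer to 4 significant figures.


d = lambda / (2*sin(theta))
d = 0.1218 / (2*sin(74.14 deg))
d = 0.0633101 nm
a = d * sqrt(h^2+k^2+l^2) = 0.0633101 * sqrt(17)
a = 0.261 nm


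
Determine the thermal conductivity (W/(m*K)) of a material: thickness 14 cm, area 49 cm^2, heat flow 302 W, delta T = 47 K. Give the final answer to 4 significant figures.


k = Q*L / (A*dT)
L = 0.14 m, A = 4.9e-03 m^2
k = 302 * 0.14 / (4.9e-03 * 47)
k = 183.6 W/(m*K)


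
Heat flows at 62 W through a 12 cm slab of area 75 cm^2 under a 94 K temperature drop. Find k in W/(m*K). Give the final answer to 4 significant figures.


k = Q*L / (A*dT)
L = 0.12 m, A = 7.5e-03 m^2
k = 62 * 0.12 / (7.5e-03 * 94)
k = 10.55 W/(m*K)


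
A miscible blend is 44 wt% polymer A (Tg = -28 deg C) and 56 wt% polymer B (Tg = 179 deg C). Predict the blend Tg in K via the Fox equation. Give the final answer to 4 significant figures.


1/Tg = w1/Tg1 + w2/Tg2 (in Kelvin)
Tg1 = 245.15 K, Tg2 = 452.15 K
1/Tg = 0.44/245.15 + 0.56/452.15
Tg = 329.7 K


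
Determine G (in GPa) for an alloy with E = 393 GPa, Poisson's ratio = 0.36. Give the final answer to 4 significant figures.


G = E / (2*(1+nu))
G = 393 / (2*(1+0.36))
G = 144.5 GPa


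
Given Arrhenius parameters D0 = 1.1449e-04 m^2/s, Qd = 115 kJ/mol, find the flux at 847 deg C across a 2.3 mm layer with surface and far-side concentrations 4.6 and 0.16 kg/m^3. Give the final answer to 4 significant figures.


Step 1: D = D0 * exp(-Qd/(R*T))
T = 847 + 273.15 = 1120.15 K
D = 1.1449e-04 * exp(-115e3 / (8.314 * 1120.15)) = 4.96494e-10 m^2/s
Step 2: J = D * (C1 - C2) / dx
J = 4.96494e-10 * (4.6 - 0.16) / 2.3e-03
J = 9.584e-07 kg/(m^2*s)


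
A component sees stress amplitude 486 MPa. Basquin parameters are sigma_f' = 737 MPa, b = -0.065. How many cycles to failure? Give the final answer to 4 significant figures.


sigma_a = sigma_f' * (2*Nf)^b
2*Nf = (sigma_a / sigma_f')^(1/b)
2*Nf = (486 / 737)^(1/-0.065)
2*Nf = 605.367
Nf = 302.7 cycles


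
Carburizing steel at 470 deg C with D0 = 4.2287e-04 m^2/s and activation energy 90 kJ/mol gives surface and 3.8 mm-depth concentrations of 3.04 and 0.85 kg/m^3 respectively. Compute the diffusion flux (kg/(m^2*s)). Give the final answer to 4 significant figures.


Step 1: D = D0 * exp(-Qd/(R*T))
T = 470 + 273.15 = 743.15 K
D = 4.2287e-04 * exp(-90e3 / (8.314 * 743.15)) = 1.99547e-10 m^2/s
Step 2: J = D * (C1 - C2) / dx
J = 1.99547e-10 * (3.04 - 0.85) / 3.8e-03
J = 1.15e-07 kg/(m^2*s)


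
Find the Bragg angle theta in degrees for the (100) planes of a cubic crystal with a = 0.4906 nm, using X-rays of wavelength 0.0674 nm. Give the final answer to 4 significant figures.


d = a / sqrt(h^2+k^2+l^2)
d = 0.4906 / sqrt(1) = 0.4906 nm
lambda = 2*d*sin(theta)  =>  sin(theta) = lambda / (2*d)
sin(theta) = 0.0674 / (2 * 0.4906) = 0.0686914
theta = 3.939 deg


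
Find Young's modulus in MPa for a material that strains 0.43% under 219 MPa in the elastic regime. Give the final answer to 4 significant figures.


E = sigma / epsilon
epsilon = 0.43% = 4.3e-03
E = 219 / 4.3e-03
E = 50930 MPa


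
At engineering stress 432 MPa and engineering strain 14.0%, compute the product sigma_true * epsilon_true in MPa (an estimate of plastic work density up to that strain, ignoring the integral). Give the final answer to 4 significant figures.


sigma_true = sigma_eng * (1 + epsilon_eng)
sigma_true = 432 * (1 + 0.14) = 492.48 MPa
epsilon_true = ln(1 + epsilon_eng)
epsilon_true = ln(1 + 0.14) = 0.131028
sigma_true * epsilon_true = 492.48 * 0.131028 = 64.53 MPa


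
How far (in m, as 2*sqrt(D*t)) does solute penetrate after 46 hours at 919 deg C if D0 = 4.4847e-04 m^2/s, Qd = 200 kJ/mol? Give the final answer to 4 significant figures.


Step 1: D = D0 * exp(-Qd/(R*T))
T = 1192.15 K
D = 4.4847e-04 * exp(-200e3 / (8.314 * 1192.15)) = 7.73247e-13 m^2/s
Step 2: L = 2*sqrt(D*t)
t = 46 h = 165600 s
L = 2*sqrt(7.73247e-13 * 165600) = 7.157e-04 m


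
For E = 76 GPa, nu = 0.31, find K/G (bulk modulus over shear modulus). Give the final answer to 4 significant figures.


G = E / (2*(1+nu))
G = 76 / (2*(1+0.31)) = 29.0076 GPa
K = E / (3*(1-2*nu))
K = 76 / (3*(1-2*0.31)) = 66.6667 GPa
K/G = 66.6667 / 29.0076 = 2.298


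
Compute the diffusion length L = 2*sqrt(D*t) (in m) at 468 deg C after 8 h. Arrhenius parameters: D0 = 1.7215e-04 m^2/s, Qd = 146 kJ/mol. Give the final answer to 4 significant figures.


Step 1: D = D0 * exp(-Qd/(R*T))
T = 741.15 K
D = 1.7215e-04 * exp(-146e3 / (8.314 * 741.15)) = 8.82618e-15 m^2/s
Step 2: L = 2*sqrt(D*t)
t = 8 h = 28800 s
L = 2*sqrt(8.82618e-15 * 28800) = 3.189e-05 m


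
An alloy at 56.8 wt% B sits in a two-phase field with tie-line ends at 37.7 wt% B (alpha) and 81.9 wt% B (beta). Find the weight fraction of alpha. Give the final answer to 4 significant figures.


f_alpha = (C_beta - C0) / (C_beta - C_alpha)
f_alpha = (81.9 - 56.8) / (81.9 - 37.7)
f_alpha = 0.5679


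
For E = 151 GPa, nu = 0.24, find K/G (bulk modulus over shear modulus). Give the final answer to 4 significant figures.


G = E / (2*(1+nu))
G = 151 / (2*(1+0.24)) = 60.8871 GPa
K = E / (3*(1-2*nu))
K = 151 / (3*(1-2*0.24)) = 96.7949 GPa
K/G = 96.7949 / 60.8871 = 1.59


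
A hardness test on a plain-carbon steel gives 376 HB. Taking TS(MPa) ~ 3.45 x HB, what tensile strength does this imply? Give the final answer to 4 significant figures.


TS (MPa) = 3.45 * HB
TS = 3.45 * 376
TS = 1297 MPa


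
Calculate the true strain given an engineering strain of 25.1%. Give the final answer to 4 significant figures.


epsilon_true = ln(1 + epsilon_eng)
epsilon_true = ln(1 + 0.251)
epsilon_true = 0.2239


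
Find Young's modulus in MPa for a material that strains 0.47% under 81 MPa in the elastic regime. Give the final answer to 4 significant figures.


E = sigma / epsilon
epsilon = 0.47% = 4.7e-03
E = 81 / 4.7e-03
E = 17230 MPa


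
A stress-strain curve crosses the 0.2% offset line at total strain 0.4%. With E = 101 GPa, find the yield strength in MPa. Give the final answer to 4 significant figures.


Offset strain = 0.002
Elastic strain at yield = total_strain - offset = 4e-03 - 0.002 = 2e-03
sigma_y = E * elastic_strain = 101000 * 2e-03
sigma_y = 202 MPa


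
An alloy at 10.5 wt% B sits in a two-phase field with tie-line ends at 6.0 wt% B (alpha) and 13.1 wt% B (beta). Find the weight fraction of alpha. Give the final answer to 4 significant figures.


f_alpha = (C_beta - C0) / (C_beta - C_alpha)
f_alpha = (13.1 - 10.5) / (13.1 - 6.0)
f_alpha = 0.3662


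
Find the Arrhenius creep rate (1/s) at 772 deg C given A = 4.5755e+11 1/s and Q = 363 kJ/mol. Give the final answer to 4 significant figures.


rate = A * exp(-Q / (R*T))
T = 772 + 273.15 = 1045.15 K
rate = 4.5755e+11 * exp(-363e3 / (8.314 * 1045.15))
rate = 3.294e-07 1/s


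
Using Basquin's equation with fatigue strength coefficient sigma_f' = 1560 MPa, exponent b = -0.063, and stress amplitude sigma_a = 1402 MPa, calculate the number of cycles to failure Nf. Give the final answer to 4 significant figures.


sigma_a = sigma_f' * (2*Nf)^b
2*Nf = (sigma_a / sigma_f')^(1/b)
2*Nf = (1402 / 1560)^(1/-0.063)
2*Nf = 5.44674
Nf = 2.723 cycles


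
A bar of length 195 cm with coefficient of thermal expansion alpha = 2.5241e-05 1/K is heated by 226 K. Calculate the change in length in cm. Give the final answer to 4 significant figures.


dL = L0 * alpha * dT
dL = 195 * 2.5241e-05 * 226
dL = 1.112 cm


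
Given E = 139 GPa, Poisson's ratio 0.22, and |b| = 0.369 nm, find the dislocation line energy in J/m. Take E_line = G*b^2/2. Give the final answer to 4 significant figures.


Step 1: G = E / (2*(1+nu))
G = 139 / (2*(1+0.22)) = 56.9672 GPa = 5.69672e+10 Pa
Step 2: E_line = G*b^2/2
b = 0.369 nm = 3.69e-10 m
E_line = 0.5 * 5.69672e+10 * (3.69e-10)^2 = 3.878e-09 J/m


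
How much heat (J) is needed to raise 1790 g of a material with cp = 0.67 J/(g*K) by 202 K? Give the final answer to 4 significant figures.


Q = m * cp * dT
Q = 1790 * 0.67 * 202
Q = 242300 J


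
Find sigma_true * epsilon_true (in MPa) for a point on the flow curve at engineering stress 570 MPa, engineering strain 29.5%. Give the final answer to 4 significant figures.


sigma_true = sigma_eng * (1 + epsilon_eng)
sigma_true = 570 * (1 + 0.295) = 738.15 MPa
epsilon_true = ln(1 + epsilon_eng)
epsilon_true = ln(1 + 0.295) = 0.258511
sigma_true * epsilon_true = 738.15 * 0.258511 = 190.8 MPa


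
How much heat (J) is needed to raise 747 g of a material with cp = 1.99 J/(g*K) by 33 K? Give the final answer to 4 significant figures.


Q = m * cp * dT
Q = 747 * 1.99 * 33
Q = 49060 J


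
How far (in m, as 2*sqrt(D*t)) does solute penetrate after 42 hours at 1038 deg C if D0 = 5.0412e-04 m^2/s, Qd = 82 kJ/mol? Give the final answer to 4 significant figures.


Step 1: D = D0 * exp(-Qd/(R*T))
T = 1311.15 K
D = 5.0412e-04 * exp(-82e3 / (8.314 * 1311.15)) = 2.72668e-07 m^2/s
Step 2: L = 2*sqrt(D*t)
t = 42 h = 151200 s
L = 2*sqrt(2.72668e-07 * 151200) = 0.4061 m


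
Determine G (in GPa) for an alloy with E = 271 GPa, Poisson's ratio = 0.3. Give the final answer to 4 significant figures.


G = E / (2*(1+nu))
G = 271 / (2*(1+0.3))
G = 104.2 GPa


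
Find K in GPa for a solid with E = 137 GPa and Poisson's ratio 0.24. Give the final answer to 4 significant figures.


K = E / (3*(1-2*nu))
K = 137 / (3*(1-2*0.24))
K = 87.82 GPa


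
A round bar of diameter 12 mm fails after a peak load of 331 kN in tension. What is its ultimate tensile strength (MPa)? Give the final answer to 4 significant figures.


A0 = pi*(d/2)^2 = pi*(12/2)^2 = 113.097 mm^2
UTS = F_max / A0 = 331*1000 / 113.097
UTS = 2927 MPa


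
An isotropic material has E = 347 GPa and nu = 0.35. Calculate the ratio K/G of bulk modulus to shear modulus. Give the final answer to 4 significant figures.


G = E / (2*(1+nu))
G = 347 / (2*(1+0.35)) = 128.519 GPa
K = E / (3*(1-2*nu))
K = 347 / (3*(1-2*0.35)) = 385.556 GPa
K/G = 385.556 / 128.519 = 3


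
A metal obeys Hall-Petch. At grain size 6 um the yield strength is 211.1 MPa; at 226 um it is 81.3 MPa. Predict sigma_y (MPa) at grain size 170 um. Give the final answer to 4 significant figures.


sigma_y = sigma0 + k / sqrt(d)
1/sqrt(d1) = 1/sqrt(6e-06) = 408.248;  1/sqrt(d2) = 66.519
k = (sigma1 - sigma2) / (1/sqrt(d1) - 1/sqrt(d2)) = (211.1 - 81.3) / (408.248 - 66.519) = 0.379833 MPa*m^0.5
sigma0 = sigma1 - k/sqrt(d1) = 211.1 - 0.379833*408.248 = 56.0339 MPa
sigma_y(d3) = 56.0339 + 0.379833 / sqrt(1.7e-04) = 85.17 MPa


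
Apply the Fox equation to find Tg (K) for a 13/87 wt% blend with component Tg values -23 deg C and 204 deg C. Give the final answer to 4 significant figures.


1/Tg = w1/Tg1 + w2/Tg2 (in Kelvin)
Tg1 = 250.15 K, Tg2 = 477.15 K
1/Tg = 0.13/250.15 + 0.87/477.15
Tg = 426.8 K


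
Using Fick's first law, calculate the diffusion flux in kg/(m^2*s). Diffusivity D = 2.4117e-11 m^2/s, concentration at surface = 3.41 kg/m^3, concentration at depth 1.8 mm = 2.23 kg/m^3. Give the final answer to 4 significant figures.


J = -D * (dC/dx) = D * (C1 - C2) / dx
J = 2.4117e-11 * (3.41 - 2.23) / 1.8e-03
J = 1.581e-08 kg/(m^2*s)


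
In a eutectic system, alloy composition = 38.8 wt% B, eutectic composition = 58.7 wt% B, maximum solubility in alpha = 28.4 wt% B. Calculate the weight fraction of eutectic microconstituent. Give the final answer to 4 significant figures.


f_primary = (C_e - C0) / (C_e - C_alpha_max)
f_primary = (58.7 - 38.8) / (58.7 - 28.4)
f_primary = 0.656766
f_eutectic = 1 - 0.656766 = 0.3432


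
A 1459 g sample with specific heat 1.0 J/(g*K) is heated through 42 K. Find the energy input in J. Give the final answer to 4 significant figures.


Q = m * cp * dT
Q = 1459 * 1.0 * 42
Q = 61280 J


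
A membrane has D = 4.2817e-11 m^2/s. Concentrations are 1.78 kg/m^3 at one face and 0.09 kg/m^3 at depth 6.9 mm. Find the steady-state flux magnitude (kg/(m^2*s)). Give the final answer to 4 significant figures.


J = -D * (dC/dx) = D * (C1 - C2) / dx
J = 4.2817e-11 * (1.78 - 0.09) / 6.9e-03
J = 1.049e-08 kg/(m^2*s)


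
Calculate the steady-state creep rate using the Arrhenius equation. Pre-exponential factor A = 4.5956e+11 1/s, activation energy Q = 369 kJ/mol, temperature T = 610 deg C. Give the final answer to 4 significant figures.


rate = A * exp(-Q / (R*T))
T = 610 + 273.15 = 883.15 K
rate = 4.5956e+11 * exp(-369e3 / (8.314 * 883.15))
rate = 6.867e-11 1/s


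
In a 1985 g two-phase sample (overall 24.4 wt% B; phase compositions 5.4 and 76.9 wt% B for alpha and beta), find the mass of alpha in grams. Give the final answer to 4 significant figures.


f_alpha = (C_beta - C0) / (C_beta - C_alpha)
f_alpha = (76.9 - 24.4) / (76.9 - 5.4) = 0.734266
m_alpha = f_alpha * m_total = 0.734266 * 1985 = 1458 g


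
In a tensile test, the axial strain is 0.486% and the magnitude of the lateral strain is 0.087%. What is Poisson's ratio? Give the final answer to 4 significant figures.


nu = -epsilon_lat / epsilon_axial
Lateral strain is contraction (negative), so using magnitudes:
nu = 0.087 / 0.486
nu = 0.179


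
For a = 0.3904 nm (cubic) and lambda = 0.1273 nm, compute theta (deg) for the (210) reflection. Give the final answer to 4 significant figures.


d = a / sqrt(h^2+k^2+l^2)
d = 0.3904 / sqrt(5) = 0.174592 nm
lambda = 2*d*sin(theta)  =>  sin(theta) = lambda / (2*d)
sin(theta) = 0.1273 / (2 * 0.174592) = 0.364564
theta = 21.38 deg


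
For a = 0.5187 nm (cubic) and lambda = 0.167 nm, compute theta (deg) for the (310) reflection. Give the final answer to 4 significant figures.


d = a / sqrt(h^2+k^2+l^2)
d = 0.5187 / sqrt(10) = 0.164027 nm
lambda = 2*d*sin(theta)  =>  sin(theta) = lambda / (2*d)
sin(theta) = 0.167 / (2 * 0.164027) = 0.509061
theta = 30.6 deg


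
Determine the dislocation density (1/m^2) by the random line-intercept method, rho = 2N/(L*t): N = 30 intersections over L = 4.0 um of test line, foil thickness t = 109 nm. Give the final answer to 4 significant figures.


rho = 2N / (L * t)
L = 4.0 um = 4e-06 m, t = 109 nm = 1.09e-07 m
rho = 2 * 30 / (4e-06 * 1.09e-07)
rho = 1.376e+14 1/m^2


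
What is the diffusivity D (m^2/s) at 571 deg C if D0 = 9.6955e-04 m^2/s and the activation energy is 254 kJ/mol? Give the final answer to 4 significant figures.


D = D0 * exp(-Qd / (R*T))
T = 844.15 K
D = 9.6955e-04 * exp(-254e3 / (8.314 * 844.15))
D = 1.857e-19 m^2/s


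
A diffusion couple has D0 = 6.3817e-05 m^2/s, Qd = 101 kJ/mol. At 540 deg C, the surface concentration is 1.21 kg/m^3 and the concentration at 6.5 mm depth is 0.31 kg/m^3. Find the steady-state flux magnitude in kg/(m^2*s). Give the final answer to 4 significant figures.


Step 1: D = D0 * exp(-Qd/(R*T))
T = 540 + 273.15 = 813.15 K
D = 6.3817e-05 * exp(-101e3 / (8.314 * 813.15)) = 2.0736e-11 m^2/s
Step 2: J = D * (C1 - C2) / dx
J = 2.0736e-11 * (1.21 - 0.31) / 6.5e-03
J = 2.871e-09 kg/(m^2*s)


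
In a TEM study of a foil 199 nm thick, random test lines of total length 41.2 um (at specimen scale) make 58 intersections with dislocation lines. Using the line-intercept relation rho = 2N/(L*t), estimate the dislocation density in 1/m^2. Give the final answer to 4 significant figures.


rho = 2N / (L * t)
L = 41.2 um = 4.12e-05 m, t = 199 nm = 1.99e-07 m
rho = 2 * 58 / (4.12e-05 * 1.99e-07)
rho = 1.415e+13 1/m^2


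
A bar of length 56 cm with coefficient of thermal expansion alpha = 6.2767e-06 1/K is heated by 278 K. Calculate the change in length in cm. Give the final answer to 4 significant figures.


dL = L0 * alpha * dT
dL = 56 * 6.2767e-06 * 278
dL = 0.09772 cm


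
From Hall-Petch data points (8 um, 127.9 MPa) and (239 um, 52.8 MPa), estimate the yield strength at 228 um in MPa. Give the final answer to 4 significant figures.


sigma_y = sigma0 + k / sqrt(d)
1/sqrt(d1) = 1/sqrt(8e-06) = 353.553;  1/sqrt(d2) = 64.6846
k = (sigma1 - sigma2) / (1/sqrt(d1) - 1/sqrt(d2)) = (127.9 - 52.8) / (353.553 - 64.6846) = 0.25998 MPa*m^0.5
sigma0 = sigma1 - k/sqrt(d1) = 127.9 - 0.25998*353.553 = 35.9833 MPa
sigma_y(d3) = 35.9833 + 0.25998 / sqrt(2.28e-04) = 53.2 MPa


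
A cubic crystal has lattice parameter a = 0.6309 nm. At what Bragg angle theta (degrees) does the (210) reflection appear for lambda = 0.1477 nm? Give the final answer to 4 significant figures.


d = a / sqrt(h^2+k^2+l^2)
d = 0.6309 / sqrt(5) = 0.282147 nm
lambda = 2*d*sin(theta)  =>  sin(theta) = lambda / (2*d)
sin(theta) = 0.1477 / (2 * 0.282147) = 0.261743
theta = 15.17 deg


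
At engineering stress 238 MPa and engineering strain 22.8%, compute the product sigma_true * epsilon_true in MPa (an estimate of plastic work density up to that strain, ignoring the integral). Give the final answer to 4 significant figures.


sigma_true = sigma_eng * (1 + epsilon_eng)
sigma_true = 238 * (1 + 0.228) = 292.264 MPa
epsilon_true = ln(1 + epsilon_eng)
epsilon_true = ln(1 + 0.228) = 0.205387
sigma_true * epsilon_true = 292.264 * 0.205387 = 60.03 MPa


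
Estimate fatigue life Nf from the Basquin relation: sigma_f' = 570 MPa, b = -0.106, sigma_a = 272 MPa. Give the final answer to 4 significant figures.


sigma_a = sigma_f' * (2*Nf)^b
2*Nf = (sigma_a / sigma_f')^(1/b)
2*Nf = (272 / 570)^(1/-0.106)
2*Nf = 1074.45
Nf = 537.2 cycles


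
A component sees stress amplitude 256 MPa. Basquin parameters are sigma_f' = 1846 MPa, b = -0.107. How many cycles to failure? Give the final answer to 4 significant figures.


sigma_a = sigma_f' * (2*Nf)^b
2*Nf = (sigma_a / sigma_f')^(1/b)
2*Nf = (256 / 1846)^(1/-0.107)
2*Nf = 1.04379e+08
Nf = 5.219e+07 cycles


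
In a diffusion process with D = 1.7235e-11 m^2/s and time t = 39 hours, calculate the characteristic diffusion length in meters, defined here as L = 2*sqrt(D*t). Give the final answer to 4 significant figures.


t = 39 hr = 140400 s
Diffusion length = 2*sqrt(D*t)
= 2*sqrt(1.7235e-11 * 140400)
= 3.111e-03 m


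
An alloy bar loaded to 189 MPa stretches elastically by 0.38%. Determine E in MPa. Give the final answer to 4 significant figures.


E = sigma / epsilon
epsilon = 0.38% = 3.8e-03
E = 189 / 3.8e-03
E = 49740 MPa


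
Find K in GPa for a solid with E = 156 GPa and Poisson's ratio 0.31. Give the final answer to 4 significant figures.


K = E / (3*(1-2*nu))
K = 156 / (3*(1-2*0.31))
K = 136.8 GPa


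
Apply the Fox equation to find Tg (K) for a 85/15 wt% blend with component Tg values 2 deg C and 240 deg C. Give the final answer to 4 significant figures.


1/Tg = w1/Tg1 + w2/Tg2 (in Kelvin)
Tg1 = 275.15 K, Tg2 = 513.15 K
1/Tg = 0.85/275.15 + 0.15/513.15
Tg = 295.7 K


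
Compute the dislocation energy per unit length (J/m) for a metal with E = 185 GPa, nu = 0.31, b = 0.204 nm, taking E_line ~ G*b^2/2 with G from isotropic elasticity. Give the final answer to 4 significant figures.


Step 1: G = E / (2*(1+nu))
G = 185 / (2*(1+0.31)) = 70.6107 GPa = 7.06107e+10 Pa
Step 2: E_line = G*b^2/2
b = 0.204 nm = 2.04e-10 m
E_line = 0.5 * 7.06107e+10 * (2.04e-10)^2 = 1.469e-09 J/m


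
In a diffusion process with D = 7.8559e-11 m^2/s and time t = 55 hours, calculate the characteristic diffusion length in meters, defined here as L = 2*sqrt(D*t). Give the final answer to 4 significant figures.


t = 55 hr = 198000 s
Diffusion length = 2*sqrt(D*t)
= 2*sqrt(7.8559e-11 * 198000)
= 7.888e-03 m


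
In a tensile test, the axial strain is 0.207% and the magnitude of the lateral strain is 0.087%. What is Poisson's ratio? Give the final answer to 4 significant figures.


nu = -epsilon_lat / epsilon_axial
Lateral strain is contraction (negative), so using magnitudes:
nu = 0.087 / 0.207
nu = 0.4203


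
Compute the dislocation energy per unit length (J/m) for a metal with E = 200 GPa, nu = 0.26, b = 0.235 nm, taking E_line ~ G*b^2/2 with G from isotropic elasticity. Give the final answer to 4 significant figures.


Step 1: G = E / (2*(1+nu))
G = 200 / (2*(1+0.26)) = 79.3651 GPa = 7.93651e+10 Pa
Step 2: E_line = G*b^2/2
b = 0.235 nm = 2.35e-10 m
E_line = 0.5 * 7.93651e+10 * (2.35e-10)^2 = 2.191e-09 J/m


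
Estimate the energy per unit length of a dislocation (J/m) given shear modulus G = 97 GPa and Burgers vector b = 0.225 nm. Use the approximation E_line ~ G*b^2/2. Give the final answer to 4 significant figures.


E = G*b^2/2
b = 0.225 nm = 2.25e-10 m
G = 97 GPa = 9.7e+10 Pa
E = 0.5 * 9.7e+10 * (2.25e-10)^2
E = 2.455e-09 J/m


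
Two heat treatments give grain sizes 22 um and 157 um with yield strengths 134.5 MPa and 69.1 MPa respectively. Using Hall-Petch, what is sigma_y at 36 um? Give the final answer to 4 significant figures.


sigma_y = sigma0 + k / sqrt(d)
1/sqrt(d1) = 1/sqrt(2.2e-05) = 213.201;  1/sqrt(d2) = 79.8087
k = (sigma1 - sigma2) / (1/sqrt(d1) - 1/sqrt(d2)) = (134.5 - 69.1) / (213.201 - 79.8087) = 0.490284 MPa*m^0.5
sigma0 = sigma1 - k/sqrt(d1) = 134.5 - 0.490284*213.201 = 29.9711 MPa
sigma_y(d3) = 29.9711 + 0.490284 / sqrt(3.6e-05) = 111.7 MPa


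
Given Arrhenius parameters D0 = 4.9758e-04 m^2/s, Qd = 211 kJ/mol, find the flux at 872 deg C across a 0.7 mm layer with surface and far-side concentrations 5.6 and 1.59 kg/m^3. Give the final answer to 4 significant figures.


Step 1: D = D0 * exp(-Qd/(R*T))
T = 872 + 273.15 = 1145.15 K
D = 4.9758e-04 * exp(-211e3 / (8.314 * 1145.15)) = 1.18033e-13 m^2/s
Step 2: J = D * (C1 - C2) / dx
J = 1.18033e-13 * (5.6 - 1.59) / 7e-04
J = 6.762e-10 kg/(m^2*s)


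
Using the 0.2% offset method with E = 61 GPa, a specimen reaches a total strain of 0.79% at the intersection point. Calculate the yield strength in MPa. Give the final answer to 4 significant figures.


Offset strain = 0.002
Elastic strain at yield = total_strain - offset = 7.9e-03 - 0.002 = 5.9e-03
sigma_y = E * elastic_strain = 61000 * 5.9e-03
sigma_y = 359.9 MPa


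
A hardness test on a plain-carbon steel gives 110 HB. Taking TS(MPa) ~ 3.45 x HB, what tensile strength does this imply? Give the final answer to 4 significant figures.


TS (MPa) = 3.45 * HB
TS = 3.45 * 110
TS = 379.5 MPa


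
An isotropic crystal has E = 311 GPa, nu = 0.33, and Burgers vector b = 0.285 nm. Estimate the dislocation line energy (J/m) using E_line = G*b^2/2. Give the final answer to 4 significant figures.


Step 1: G = E / (2*(1+nu))
G = 311 / (2*(1+0.33)) = 116.917 GPa = 1.16917e+11 Pa
Step 2: E_line = G*b^2/2
b = 0.285 nm = 2.85e-10 m
E_line = 0.5 * 1.16917e+11 * (2.85e-10)^2 = 4.748e-09 J/m


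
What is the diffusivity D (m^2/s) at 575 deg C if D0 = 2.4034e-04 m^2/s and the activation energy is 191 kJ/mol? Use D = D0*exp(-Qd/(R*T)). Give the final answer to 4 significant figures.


D = D0 * exp(-Qd / (R*T))
T = 848.15 K
D = 2.4034e-04 * exp(-191e3 / (8.314 * 848.15))
D = 4.144e-16 m^2/s


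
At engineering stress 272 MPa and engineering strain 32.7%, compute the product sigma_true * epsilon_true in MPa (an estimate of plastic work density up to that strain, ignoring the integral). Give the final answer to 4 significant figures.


sigma_true = sigma_eng * (1 + epsilon_eng)
sigma_true = 272 * (1 + 0.327) = 360.944 MPa
epsilon_true = ln(1 + epsilon_eng)
epsilon_true = ln(1 + 0.327) = 0.282921
sigma_true * epsilon_true = 360.944 * 0.282921 = 102.1 MPa


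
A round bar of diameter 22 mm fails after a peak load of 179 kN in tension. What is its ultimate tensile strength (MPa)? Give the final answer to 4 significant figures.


A0 = pi*(d/2)^2 = pi*(22/2)^2 = 380.133 mm^2
UTS = F_max / A0 = 179*1000 / 380.133
UTS = 470.9 MPa


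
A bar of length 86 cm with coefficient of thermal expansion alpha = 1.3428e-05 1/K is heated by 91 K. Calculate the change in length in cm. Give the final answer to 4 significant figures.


dL = L0 * alpha * dT
dL = 86 * 1.3428e-05 * 91
dL = 0.1051 cm


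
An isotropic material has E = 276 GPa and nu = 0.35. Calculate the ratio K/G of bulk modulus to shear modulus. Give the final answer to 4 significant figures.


G = E / (2*(1+nu))
G = 276 / (2*(1+0.35)) = 102.222 GPa
K = E / (3*(1-2*nu))
K = 276 / (3*(1-2*0.35)) = 306.667 GPa
K/G = 306.667 / 102.222 = 3


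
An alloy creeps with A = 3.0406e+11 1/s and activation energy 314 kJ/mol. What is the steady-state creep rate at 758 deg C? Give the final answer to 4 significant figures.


rate = A * exp(-Q / (R*T))
T = 758 + 273.15 = 1031.15 K
rate = 3.0406e+11 * exp(-314e3 / (8.314 * 1031.15))
rate = 3.769e-05 1/s


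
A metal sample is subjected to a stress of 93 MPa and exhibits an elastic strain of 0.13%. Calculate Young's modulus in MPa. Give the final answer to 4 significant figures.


E = sigma / epsilon
epsilon = 0.13% = 1.3e-03
E = 93 / 1.3e-03
E = 71540 MPa


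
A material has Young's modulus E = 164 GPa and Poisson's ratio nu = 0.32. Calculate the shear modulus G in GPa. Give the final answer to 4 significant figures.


G = E / (2*(1+nu))
G = 164 / (2*(1+0.32))
G = 62.12 GPa


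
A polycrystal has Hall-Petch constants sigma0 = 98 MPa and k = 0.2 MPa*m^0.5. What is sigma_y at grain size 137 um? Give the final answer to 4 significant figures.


sigma_y = sigma0 + k / sqrt(d)
d = 137 um = 1.37e-04 m
sigma_y = 98 + 0.2 / sqrt(1.37e-04)
sigma_y = 115.1 MPa


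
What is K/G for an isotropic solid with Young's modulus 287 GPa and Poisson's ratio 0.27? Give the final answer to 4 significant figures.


G = E / (2*(1+nu))
G = 287 / (2*(1+0.27)) = 112.992 GPa
K = E / (3*(1-2*nu))
K = 287 / (3*(1-2*0.27)) = 207.971 GPa
K/G = 207.971 / 112.992 = 1.841


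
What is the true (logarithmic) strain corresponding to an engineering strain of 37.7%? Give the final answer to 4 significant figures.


epsilon_true = ln(1 + epsilon_eng)
epsilon_true = ln(1 + 0.377)
epsilon_true = 0.3199


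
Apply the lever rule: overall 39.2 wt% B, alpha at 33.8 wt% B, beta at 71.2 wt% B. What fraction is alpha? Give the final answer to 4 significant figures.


f_alpha = (C_beta - C0) / (C_beta - C_alpha)
f_alpha = (71.2 - 39.2) / (71.2 - 33.8)
f_alpha = 0.8556


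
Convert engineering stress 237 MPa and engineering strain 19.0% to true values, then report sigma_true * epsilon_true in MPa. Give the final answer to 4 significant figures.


sigma_true = sigma_eng * (1 + epsilon_eng)
sigma_true = 237 * (1 + 0.19) = 282.03 MPa
epsilon_true = ln(1 + epsilon_eng)
epsilon_true = ln(1 + 0.19) = 0.173953
sigma_true * epsilon_true = 282.03 * 0.173953 = 49.06 MPa


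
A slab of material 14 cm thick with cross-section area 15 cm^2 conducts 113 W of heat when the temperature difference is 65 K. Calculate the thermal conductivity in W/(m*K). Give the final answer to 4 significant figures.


k = Q*L / (A*dT)
L = 0.14 m, A = 1.5e-03 m^2
k = 113 * 0.14 / (1.5e-03 * 65)
k = 162.3 W/(m*K)


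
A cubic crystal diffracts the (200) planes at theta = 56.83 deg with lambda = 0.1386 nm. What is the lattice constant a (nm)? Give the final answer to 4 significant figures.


d = lambda / (2*sin(theta))
d = 0.1386 / (2*sin(56.83 deg))
d = 0.0827907 nm
a = d * sqrt(h^2+k^2+l^2) = 0.0827907 * sqrt(4)
a = 0.1656 nm


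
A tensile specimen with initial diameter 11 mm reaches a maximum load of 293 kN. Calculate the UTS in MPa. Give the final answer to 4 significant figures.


A0 = pi*(d/2)^2 = pi*(11/2)^2 = 95.0332 mm^2
UTS = F_max / A0 = 293*1000 / 95.0332
UTS = 3083 MPa


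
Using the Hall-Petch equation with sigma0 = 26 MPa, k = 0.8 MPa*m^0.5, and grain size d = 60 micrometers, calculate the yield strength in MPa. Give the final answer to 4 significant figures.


sigma_y = sigma0 + k / sqrt(d)
d = 60 um = 6e-05 m
sigma_y = 26 + 0.8 / sqrt(6e-05)
sigma_y = 129.3 MPa


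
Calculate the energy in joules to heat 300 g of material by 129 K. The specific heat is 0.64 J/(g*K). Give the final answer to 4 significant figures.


Q = m * cp * dT
Q = 300 * 0.64 * 129
Q = 24770 J


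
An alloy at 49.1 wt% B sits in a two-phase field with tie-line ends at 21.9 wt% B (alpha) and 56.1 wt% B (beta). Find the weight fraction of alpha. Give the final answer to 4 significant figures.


f_alpha = (C_beta - C0) / (C_beta - C_alpha)
f_alpha = (56.1 - 49.1) / (56.1 - 21.9)
f_alpha = 0.2047


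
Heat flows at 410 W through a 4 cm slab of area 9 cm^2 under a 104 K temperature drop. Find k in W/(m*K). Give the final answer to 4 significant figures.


k = Q*L / (A*dT)
L = 0.04 m, A = 9e-04 m^2
k = 410 * 0.04 / (9e-04 * 104)
k = 175.2 W/(m*K)


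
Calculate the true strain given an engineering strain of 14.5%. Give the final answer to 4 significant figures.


epsilon_true = ln(1 + epsilon_eng)
epsilon_true = ln(1 + 0.145)
epsilon_true = 0.1354


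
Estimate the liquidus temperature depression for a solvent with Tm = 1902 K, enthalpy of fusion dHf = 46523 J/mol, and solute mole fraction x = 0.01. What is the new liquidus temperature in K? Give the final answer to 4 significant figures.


dT = R*Tm^2*x / dHf
dT = 8.314 * 1902^2 * 0.01 / 46523
dT = 6.46492 K
T_new = 1902 - 6.46492 = 1896 K


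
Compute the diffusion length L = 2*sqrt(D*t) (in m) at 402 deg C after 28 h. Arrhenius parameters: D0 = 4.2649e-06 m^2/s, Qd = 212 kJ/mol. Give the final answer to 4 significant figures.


Step 1: D = D0 * exp(-Qd/(R*T))
T = 675.15 K
D = 4.2649e-06 * exp(-212e3 / (8.314 * 675.15)) = 1.68817e-22 m^2/s
Step 2: L = 2*sqrt(D*t)
t = 28 h = 100800 s
L = 2*sqrt(1.68817e-22 * 100800) = 8.25e-09 m


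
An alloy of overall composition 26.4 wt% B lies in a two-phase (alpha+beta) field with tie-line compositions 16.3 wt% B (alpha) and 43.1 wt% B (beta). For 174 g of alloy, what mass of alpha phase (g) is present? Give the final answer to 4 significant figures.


f_alpha = (C_beta - C0) / (C_beta - C_alpha)
f_alpha = (43.1 - 26.4) / (43.1 - 16.3) = 0.623134
m_alpha = f_alpha * m_total = 0.623134 * 174 = 108.4 g


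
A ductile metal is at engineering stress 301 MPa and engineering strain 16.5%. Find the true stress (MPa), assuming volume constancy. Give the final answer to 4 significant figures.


sigma_true = sigma_eng * (1 + epsilon_eng)
sigma_true = 301 * (1 + 0.165)
sigma_true = 350.7 MPa


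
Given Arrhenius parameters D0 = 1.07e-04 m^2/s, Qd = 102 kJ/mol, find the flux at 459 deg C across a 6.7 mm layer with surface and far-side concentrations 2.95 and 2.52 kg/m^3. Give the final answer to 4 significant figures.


Step 1: D = D0 * exp(-Qd/(R*T))
T = 459 + 273.15 = 732.15 K
D = 1.07e-04 * exp(-102e3 / (8.314 * 732.15)) = 5.64956e-12 m^2/s
Step 2: J = D * (C1 - C2) / dx
J = 5.64956e-12 * (2.95 - 2.52) / 6.7e-03
J = 3.626e-10 kg/(m^2*s)


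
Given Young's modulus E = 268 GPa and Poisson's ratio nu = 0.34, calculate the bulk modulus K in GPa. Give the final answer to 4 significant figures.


K = E / (3*(1-2*nu))
K = 268 / (3*(1-2*0.34))
K = 279.2 GPa


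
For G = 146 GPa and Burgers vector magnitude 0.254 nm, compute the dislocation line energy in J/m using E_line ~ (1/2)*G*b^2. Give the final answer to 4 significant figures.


E = G*b^2/2
b = 0.254 nm = 2.54e-10 m
G = 146 GPa = 1.46e+11 Pa
E = 0.5 * 1.46e+11 * (2.54e-10)^2
E = 4.71e-09 J/m


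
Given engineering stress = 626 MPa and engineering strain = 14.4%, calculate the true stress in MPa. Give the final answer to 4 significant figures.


sigma_true = sigma_eng * (1 + epsilon_eng)
sigma_true = 626 * (1 + 0.144)
sigma_true = 716.1 MPa


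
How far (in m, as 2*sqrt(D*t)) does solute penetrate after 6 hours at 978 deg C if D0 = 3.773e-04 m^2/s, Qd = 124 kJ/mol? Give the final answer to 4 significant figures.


Step 1: D = D0 * exp(-Qd/(R*T))
T = 1251.15 K
D = 3.773e-04 * exp(-124e3 / (8.314 * 1251.15)) = 2.50949e-09 m^2/s
Step 2: L = 2*sqrt(D*t)
t = 6 h = 21600 s
L = 2*sqrt(2.50949e-09 * 21600) = 0.01472 m


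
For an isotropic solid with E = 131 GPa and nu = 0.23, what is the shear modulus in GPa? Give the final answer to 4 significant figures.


G = E / (2*(1+nu))
G = 131 / (2*(1+0.23))
G = 53.25 GPa


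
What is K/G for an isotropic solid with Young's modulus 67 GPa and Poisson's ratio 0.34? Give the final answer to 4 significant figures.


G = E / (2*(1+nu))
G = 67 / (2*(1+0.34)) = 25 GPa
K = E / (3*(1-2*nu))
K = 67 / (3*(1-2*0.34)) = 69.7917 GPa
K/G = 69.7917 / 25 = 2.792


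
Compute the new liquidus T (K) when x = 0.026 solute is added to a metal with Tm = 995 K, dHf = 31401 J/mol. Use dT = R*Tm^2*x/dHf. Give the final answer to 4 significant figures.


dT = R*Tm^2*x / dHf
dT = 8.314 * 995^2 * 0.026 / 31401
dT = 6.81532 K
T_new = 995 - 6.81532 = 988.2 K


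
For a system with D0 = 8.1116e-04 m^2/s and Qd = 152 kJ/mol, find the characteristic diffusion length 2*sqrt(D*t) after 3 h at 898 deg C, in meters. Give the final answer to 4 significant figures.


Step 1: D = D0 * exp(-Qd/(R*T))
T = 1171.15 K
D = 8.1116e-04 * exp(-152e3 / (8.314 * 1171.15)) = 1.34737e-10 m^2/s
Step 2: L = 2*sqrt(D*t)
t = 3 h = 10800 s
L = 2*sqrt(1.34737e-10 * 10800) = 2.413e-03 m


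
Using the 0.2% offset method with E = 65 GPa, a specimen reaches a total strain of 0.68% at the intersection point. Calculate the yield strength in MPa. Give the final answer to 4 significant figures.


Offset strain = 0.002
Elastic strain at yield = total_strain - offset = 6.8e-03 - 0.002 = 4.8e-03
sigma_y = E * elastic_strain = 65000 * 4.8e-03
sigma_y = 312 MPa
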